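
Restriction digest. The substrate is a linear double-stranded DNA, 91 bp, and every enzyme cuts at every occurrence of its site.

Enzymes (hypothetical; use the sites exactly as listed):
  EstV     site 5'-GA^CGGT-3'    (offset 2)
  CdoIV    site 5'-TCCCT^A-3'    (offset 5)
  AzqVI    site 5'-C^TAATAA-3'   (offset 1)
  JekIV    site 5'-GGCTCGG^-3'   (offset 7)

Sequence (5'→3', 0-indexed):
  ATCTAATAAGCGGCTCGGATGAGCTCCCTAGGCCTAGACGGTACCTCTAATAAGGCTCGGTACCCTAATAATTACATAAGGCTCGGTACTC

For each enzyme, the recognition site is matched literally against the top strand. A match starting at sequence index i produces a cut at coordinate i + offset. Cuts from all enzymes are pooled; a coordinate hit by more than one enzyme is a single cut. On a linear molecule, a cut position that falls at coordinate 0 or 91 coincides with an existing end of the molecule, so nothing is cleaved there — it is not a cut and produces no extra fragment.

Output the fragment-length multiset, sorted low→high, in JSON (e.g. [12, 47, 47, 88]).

[3,5,5,9,9,11,13,15,21]

Scan for sites:
  EstV GACGGT/2: at [36] ⇒ [38]
  CdoIV TCCCTA/5: at [24] ⇒ [29]
  AzqVI CTAATAA/1: at [2, 46, 64] ⇒ [3, 47, 65]
  JekIV GGCTCGG/7: at [11, 53, 79] ⇒ [18, 60, 86]

Pooled cuts: [3, 18, 29, 38, 47, 60, 65, 86]

Fragment lengths:
  [0,3): 3 bp
  [3,18): 15 bp
  [18,29): 11 bp
  [29,38): 9 bp
  [38,47): 9 bp
  [47,60): 13 bp
  [60,65): 5 bp
  [65,86): 21 bp
  [86,91): 5 bp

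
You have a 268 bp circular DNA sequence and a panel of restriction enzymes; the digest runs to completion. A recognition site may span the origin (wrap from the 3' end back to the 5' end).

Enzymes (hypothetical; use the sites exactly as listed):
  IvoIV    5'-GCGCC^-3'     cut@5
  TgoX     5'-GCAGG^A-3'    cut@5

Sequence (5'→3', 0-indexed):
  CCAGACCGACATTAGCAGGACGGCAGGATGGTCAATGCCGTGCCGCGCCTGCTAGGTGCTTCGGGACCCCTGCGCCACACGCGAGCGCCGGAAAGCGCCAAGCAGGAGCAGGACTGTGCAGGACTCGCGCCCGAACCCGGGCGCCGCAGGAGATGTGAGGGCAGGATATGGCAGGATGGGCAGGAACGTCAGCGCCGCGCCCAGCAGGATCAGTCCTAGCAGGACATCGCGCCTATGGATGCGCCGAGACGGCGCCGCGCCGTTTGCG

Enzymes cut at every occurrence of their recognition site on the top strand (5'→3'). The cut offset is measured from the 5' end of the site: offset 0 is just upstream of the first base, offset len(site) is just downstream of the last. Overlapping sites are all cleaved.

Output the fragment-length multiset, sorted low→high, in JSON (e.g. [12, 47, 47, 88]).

Scan for sites:
  IvoIV GCGCC/5: at [44, 71, 84, 94, 126, 140, 191, 196, 228, 240, 251, 256, 265] ⇒ [2, 49, 76, 89, 99, 131, 145, 196, 201, 233, 245, 256, 261]
  TgoX GCAGGA/5: at [14, 22, 101, 107, 117, 145, 160, 170, 179, 203, 218] ⇒ [19, 27, 106, 112, 122, 150, 165, 175, 184, 208, 223]

All cut coordinates (distinct, sorted): [2, 19, 27, 49, 76, 89, 99, 106, 112, 122, 131, 145, 150, 165, 175, 184, 196, 201, 208, 223, 233, 245, 256, 261]

Fragment lengths:
  2→19: 17 bp
  19→27: 8 bp
  27→49: 22 bp
  49→76: 27 bp
  76→89: 13 bp
  89→99: 10 bp
  99→106: 7 bp
  106→112: 6 bp
  112→122: 10 bp
  122→131: 9 bp
  131→145: 14 bp
  145→150: 5 bp
  150→165: 15 bp
  165→175: 10 bp
  175→184: 9 bp
  184→196: 12 bp
  196→201: 5 bp
  201→208: 7 bp
  208→223: 15 bp
  223→233: 10 bp
  233→245: 12 bp
  245→256: 11 bp
  256→261: 5 bp
  261→2 (wrap): 268-261+2 = 9 bp

[5,5,5,6,7,7,8,9,9,9,10,10,10,10,11,12,12,13,14,15,15,17,22,27]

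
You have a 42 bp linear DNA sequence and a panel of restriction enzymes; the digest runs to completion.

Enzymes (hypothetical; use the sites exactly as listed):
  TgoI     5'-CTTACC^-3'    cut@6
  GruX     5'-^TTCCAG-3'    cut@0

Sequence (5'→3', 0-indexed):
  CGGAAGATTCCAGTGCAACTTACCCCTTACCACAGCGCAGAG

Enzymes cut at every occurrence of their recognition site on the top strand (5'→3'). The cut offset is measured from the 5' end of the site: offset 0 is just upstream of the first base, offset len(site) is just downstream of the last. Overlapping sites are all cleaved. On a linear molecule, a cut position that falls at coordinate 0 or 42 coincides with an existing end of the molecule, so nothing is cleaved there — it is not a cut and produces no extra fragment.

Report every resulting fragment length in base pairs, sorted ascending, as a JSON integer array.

[7,7,11,17]

Per-enzyme occurrences:
  TgoI (CTTACC, off=6): starts [18, 25] → cuts [24, 31]
  GruX (TTCCAG, off=0): starts [7] → cuts [7]

Pooled cuts: [7, 24, 31]

Fragments:
  [0,7): 7 bp
  [7,24): 17 bp
  [24,31): 7 bp
  [31,42): 11 bp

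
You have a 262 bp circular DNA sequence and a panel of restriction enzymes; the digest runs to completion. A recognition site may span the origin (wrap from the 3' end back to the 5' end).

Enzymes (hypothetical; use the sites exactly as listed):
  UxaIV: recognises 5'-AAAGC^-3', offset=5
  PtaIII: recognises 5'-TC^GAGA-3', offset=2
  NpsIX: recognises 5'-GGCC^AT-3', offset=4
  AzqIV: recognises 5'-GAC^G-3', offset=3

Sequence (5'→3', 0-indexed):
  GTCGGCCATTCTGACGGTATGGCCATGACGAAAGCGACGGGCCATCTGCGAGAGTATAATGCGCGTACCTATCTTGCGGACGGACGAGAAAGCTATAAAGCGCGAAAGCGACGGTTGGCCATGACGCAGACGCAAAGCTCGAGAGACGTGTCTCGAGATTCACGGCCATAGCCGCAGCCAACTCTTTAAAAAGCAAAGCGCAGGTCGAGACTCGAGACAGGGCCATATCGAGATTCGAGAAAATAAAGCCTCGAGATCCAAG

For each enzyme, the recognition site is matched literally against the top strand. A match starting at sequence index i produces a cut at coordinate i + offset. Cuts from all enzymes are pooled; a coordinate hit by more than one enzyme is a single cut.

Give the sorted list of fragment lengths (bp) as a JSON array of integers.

[2,3,3,3,4,5,5,5,5,5,6,6,7,7,7,7,7,7,8,8,8,8,8,9,11,13,13,17,27,38]

Scan for sites:
  UxaIV (AAAGC, off=5): starts [30, 88, 96, 104, 133, 189, 194, 244] → cuts [35, 93, 101, 109, 138, 194, 199, 249]
  PtaIII (TCGAGA, off=2): starts [138, 152, 204, 211, 227, 234, 250] → cuts [140, 154, 206, 213, 229, 236, 252]
  NpsIX (GGCCAT, off=4): starts [3, 20, 39, 116, 163, 220] → cuts [7, 24, 43, 120, 167, 224]
  AzqIV (GACG, off=3): starts [12, 26, 35, 78, 82, 109, 122, 128, 144] → cuts [15, 29, 38, 81, 85, 112, 125, 131, 147]

Pooled cuts: [7, 15, 24, 29, 35, 38, 43, 81, 85, 93, 101, 109, 112, 120, 125, 131, 138, 140, 147, 154, 167, 194, 199, 206, 213, 224, 229, 236, 249, 252]

Fragment lengths:
  7→15: 8 bp
  15→24: 9 bp
  24→29: 5 bp
  29→35: 6 bp
  35→38: 3 bp
  38→43: 5 bp
  43→81: 38 bp
  81→85: 4 bp
  85→93: 8 bp
  93→101: 8 bp
  101→109: 8 bp
  109→112: 3 bp
  112→120: 8 bp
  120→125: 5 bp
  125→131: 6 bp
  131→138: 7 bp
  138→140: 2 bp
  140→147: 7 bp
  147→154: 7 bp
  154→167: 13 bp
  167→194: 27 bp
  194→199: 5 bp
  199→206: 7 bp
  206→213: 7 bp
  213→224: 11 bp
  224→229: 5 bp
  229→236: 7 bp
  236→249: 13 bp
  249→252: 3 bp
  252→7 (wrap): 262-252+7 = 17 bp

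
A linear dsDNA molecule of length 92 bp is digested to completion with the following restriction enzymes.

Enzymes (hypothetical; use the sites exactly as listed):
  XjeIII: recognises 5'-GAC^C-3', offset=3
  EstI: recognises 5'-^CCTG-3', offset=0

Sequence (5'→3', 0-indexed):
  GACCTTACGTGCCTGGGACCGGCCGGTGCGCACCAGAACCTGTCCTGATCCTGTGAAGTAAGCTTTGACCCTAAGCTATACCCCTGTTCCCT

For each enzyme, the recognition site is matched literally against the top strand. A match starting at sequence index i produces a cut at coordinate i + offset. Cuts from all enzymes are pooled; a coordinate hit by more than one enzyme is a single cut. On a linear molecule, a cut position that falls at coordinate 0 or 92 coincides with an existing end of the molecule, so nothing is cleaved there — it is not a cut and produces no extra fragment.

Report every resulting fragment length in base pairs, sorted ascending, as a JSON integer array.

[3,5,6,8,8,10,13,19,20]

Site scan:
  XjeIII (GACC, off=3): starts [0, 16, 66] → cuts [3, 19, 69]
  EstI (CCTG, off=0): starts [11, 38, 43, 49, 82] → cuts [11, 38, 43, 49, 82]

All cut coordinates (distinct, sorted): [3, 11, 19, 38, 43, 49, 69, 82]

Fragment lengths:
  [0,3): 3 bp
  [3,11): 8 bp
  [11,19): 8 bp
  [19,38): 19 bp
  [38,43): 5 bp
  [43,49): 6 bp
  [49,69): 20 bp
  [69,82): 13 bp
  [82,92): 10 bp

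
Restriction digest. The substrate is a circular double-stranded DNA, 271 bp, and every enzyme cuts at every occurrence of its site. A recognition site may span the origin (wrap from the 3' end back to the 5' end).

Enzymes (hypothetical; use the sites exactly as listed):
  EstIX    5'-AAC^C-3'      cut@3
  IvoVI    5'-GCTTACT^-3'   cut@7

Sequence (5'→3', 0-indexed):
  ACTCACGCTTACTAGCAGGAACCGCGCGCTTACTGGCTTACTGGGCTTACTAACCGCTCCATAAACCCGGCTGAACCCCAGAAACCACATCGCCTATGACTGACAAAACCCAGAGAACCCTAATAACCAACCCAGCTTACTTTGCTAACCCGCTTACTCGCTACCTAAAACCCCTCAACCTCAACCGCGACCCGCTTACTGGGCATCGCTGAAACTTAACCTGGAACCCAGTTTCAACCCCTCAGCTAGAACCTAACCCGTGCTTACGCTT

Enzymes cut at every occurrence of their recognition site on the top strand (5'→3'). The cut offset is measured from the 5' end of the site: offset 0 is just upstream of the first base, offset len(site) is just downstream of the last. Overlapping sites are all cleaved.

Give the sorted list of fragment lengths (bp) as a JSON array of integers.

[3,4,5,6,7,8,8,8,9,9,9,9,9,9,10,10,10,11,12,12,13,14,15,17,20,24]

Site scan:
  EstIX (AACC, off=3): starts [19, 51, 63, 73, 82, 106, 115, 124, 128, 146, 168, 176, 182, 217, 224, 235, 249, 254] → cuts [22, 54, 66, 76, 85, 109, 118, 127, 131, 149, 171, 179, 185, 220, 227, 238, 252, 257]
  IvoVI (GCTTACT, off=7): starts [6, 27, 35, 44, 134, 151, 193, 267] → cuts [3, 13, 34, 42, 51, 141, 158, 200]

Pooled cuts: [3, 13, 22, 34, 42, 51, 54, 66, 76, 85, 109, 118, 127, 131, 141, 149, 158, 171, 179, 185, 200, 220, 227, 238, 252, 257]

Fragments:
  3→13: 10 bp
  13→22: 9 bp
  22→34: 12 bp
  34→42: 8 bp
  42→51: 9 bp
  51→54: 3 bp
  54→66: 12 bp
  66→76: 10 bp
  76→85: 9 bp
  85→109: 24 bp
  109→118: 9 bp
  118→127: 9 bp
  127→131: 4 bp
  131→141: 10 bp
  141→149: 8 bp
  149→158: 9 bp
  158→171: 13 bp
  171→179: 8 bp
  179→185: 6 bp
  185→200: 15 bp
  200→220: 20 bp
  220→227: 7 bp
  227→238: 11 bp
  238→252: 14 bp
  252→257: 5 bp
  257→3 (wrap): 271-257+3 = 17 bp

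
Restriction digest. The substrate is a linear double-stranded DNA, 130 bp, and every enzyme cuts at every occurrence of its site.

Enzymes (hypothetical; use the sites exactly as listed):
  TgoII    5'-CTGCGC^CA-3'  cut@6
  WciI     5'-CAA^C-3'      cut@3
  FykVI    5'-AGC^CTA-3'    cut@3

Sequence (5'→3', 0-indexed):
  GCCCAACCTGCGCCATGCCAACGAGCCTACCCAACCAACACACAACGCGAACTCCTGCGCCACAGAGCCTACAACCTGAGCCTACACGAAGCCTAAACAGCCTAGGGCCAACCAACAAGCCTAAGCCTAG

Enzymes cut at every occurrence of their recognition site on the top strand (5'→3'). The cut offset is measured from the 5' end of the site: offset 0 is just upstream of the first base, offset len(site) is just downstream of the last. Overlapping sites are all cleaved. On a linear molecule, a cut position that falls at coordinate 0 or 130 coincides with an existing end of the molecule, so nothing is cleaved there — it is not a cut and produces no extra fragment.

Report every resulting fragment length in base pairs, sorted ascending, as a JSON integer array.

Site scan:
  TgoII CTGCGCCA/6: at [7, 54] ⇒ [13, 60]
  WciI CAAC/3: at [3, 18, 31, 35, 42, 71, 108, 112] ⇒ [6, 21, 34, 38, 45, 74, 111, 115]
  FykVI AGCCTA/3: at [23, 65, 78, 89, 98, 117, 123] ⇒ [26, 68, 81, 92, 101, 120, 126]

All cut coordinates (distinct, sorted): [6, 13, 21, 26, 34, 38, 45, 60, 68, 74, 81, 92, 101, 111, 115, 120, 126]

Fragments:
  [0,6): 6 bp
  [6,13): 7 bp
  [13,21): 8 bp
  [21,26): 5 bp
  [26,34): 8 bp
  [34,38): 4 bp
  [38,45): 7 bp
  [45,60): 15 bp
  [60,68): 8 bp
  [68,74): 6 bp
  [74,81): 7 bp
  [81,92): 11 bp
  [92,101): 9 bp
  [101,111): 10 bp
  [111,115): 4 bp
  [115,120): 5 bp
  [120,126): 6 bp
  [126,130): 4 bp

[4,4,4,5,5,6,6,6,7,7,7,8,8,8,9,10,11,15]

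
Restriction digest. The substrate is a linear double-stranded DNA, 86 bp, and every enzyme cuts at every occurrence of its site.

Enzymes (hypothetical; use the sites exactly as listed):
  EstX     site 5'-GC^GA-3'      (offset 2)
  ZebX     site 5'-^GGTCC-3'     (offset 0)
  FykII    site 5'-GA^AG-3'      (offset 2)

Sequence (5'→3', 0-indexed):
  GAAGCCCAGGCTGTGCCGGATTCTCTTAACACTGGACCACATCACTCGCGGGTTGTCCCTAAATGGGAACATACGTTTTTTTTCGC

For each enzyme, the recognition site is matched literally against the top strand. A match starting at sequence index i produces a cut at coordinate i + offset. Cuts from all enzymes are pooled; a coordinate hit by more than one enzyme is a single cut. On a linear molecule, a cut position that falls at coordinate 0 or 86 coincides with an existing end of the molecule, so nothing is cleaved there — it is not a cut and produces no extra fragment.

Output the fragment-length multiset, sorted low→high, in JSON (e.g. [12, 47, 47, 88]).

[2,84]

Scan for sites:
  EstX (GCGA, off=2): no sites
  ZebX (GGTCC, off=0): no sites
  FykII GAAG/2: at [0] ⇒ [2]

Pooled cuts: [2]

Fragments:
  [0,2): 2 bp
  [2,86): 84 bp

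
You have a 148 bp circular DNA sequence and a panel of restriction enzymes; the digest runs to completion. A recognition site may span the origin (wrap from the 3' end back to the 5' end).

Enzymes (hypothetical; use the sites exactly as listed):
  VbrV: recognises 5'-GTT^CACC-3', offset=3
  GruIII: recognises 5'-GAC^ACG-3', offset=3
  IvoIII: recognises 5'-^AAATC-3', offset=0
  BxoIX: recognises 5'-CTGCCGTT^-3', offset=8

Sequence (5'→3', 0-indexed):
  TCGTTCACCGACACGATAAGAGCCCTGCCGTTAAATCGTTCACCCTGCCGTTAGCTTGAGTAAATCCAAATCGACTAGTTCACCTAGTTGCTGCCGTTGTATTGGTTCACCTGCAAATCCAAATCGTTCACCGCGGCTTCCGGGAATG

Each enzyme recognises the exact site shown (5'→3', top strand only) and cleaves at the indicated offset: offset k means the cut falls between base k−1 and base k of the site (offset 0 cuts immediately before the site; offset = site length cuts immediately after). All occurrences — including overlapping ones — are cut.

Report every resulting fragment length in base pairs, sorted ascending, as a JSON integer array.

[6,6,7,7,8,8,9,9,12,13,18,20,25]

Site scan:
  VbrV (GTTCACC, off=3): starts [2, 37, 77, 104, 125] → cuts [5, 40, 80, 107, 128]
  GruIII (GACACG, off=3): starts [9] → cuts [12]
  IvoIII (AAATC, off=0): starts [32, 61, 67, 114, 120] → cuts [32, 61, 67, 114, 120]
  BxoIX (CTGCCGTT, off=8): starts [24, 44, 90] → cuts [32, 52, 98]

All cut coordinates (distinct, sorted): [5, 12, 32, 40, 52, 61, 67, 80, 98, 107, 114, 120, 128]

Fragment lengths:
  5→12: 7 bp
  12→32: 20 bp
  32→40: 8 bp
  40→52: 12 bp
  52→61: 9 bp
  61→67: 6 bp
  67→80: 13 bp
  80→98: 18 bp
  98→107: 9 bp
  107→114: 7 bp
  114→120: 6 bp
  120→128: 8 bp
  128→5 (wrap): 148-128+5 = 25 bp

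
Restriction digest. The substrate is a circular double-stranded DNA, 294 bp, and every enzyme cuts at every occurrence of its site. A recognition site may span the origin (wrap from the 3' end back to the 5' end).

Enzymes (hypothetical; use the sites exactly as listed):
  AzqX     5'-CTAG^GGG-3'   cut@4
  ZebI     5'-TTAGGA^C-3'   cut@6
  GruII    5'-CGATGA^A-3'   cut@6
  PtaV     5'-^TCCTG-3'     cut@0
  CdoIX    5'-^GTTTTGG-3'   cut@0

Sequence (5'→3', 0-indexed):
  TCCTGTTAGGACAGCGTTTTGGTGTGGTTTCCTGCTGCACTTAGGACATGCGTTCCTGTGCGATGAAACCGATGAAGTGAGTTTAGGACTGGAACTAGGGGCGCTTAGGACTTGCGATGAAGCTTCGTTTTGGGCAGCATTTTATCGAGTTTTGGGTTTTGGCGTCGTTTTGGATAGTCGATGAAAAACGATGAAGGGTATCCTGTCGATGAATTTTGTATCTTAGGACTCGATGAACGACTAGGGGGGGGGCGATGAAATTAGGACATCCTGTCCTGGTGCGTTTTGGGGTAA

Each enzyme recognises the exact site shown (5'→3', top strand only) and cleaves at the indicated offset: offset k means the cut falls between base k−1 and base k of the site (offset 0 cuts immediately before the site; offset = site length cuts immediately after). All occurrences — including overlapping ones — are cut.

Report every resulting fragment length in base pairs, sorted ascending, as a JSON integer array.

[2,4,5,6,6,7,7,8,8,8,9,9,10,10,10,11,11,12,12,12,13,13,14,14,16,17,18,22]

Site scan:
  AzqX (CTAGGGG, off=4): starts [94, 240] → cuts [98, 244]
  ZebI (TTAGGAC, off=6): starts [5, 40, 82, 104, 222, 260] → cuts [11, 46, 88, 110, 228, 266]
  GruII (CGATGAA, off=6): starts [60, 69, 114, 178, 188, 206, 230, 252] → cuts [66, 75, 120, 184, 194, 212, 236, 258]
  PtaV (TCCTG, off=0): starts [0, 29, 53, 200, 268, 273] → cuts [0, 29, 53, 200, 268, 273]
  CdoIX (GTTTTGG, off=0): starts [15, 126, 148, 155, 166, 282] → cuts [15, 126, 148, 155, 166, 282]

All cut coordinates (distinct, sorted): [0, 11, 15, 29, 46, 53, 66, 75, 88, 98, 110, 120, 126, 148, 155, 166, 184, 194, 200, 212, 228, 236, 244, 258, 266, 268, 273, 282]

Fragment lengths:
  0→11: 11 bp
  11→15: 4 bp
  15→29: 14 bp
  29→46: 17 bp
  46→53: 7 bp
  53→66: 13 bp
  66→75: 9 bp
  75→88: 13 bp
  88→98: 10 bp
  98→110: 12 bp
  110→120: 10 bp
  120→126: 6 bp
  126→148: 22 bp
  148→155: 7 bp
  155→166: 11 bp
  166→184: 18 bp
  184→194: 10 bp
  194→200: 6 bp
  200→212: 12 bp
  212→228: 16 bp
  228→236: 8 bp
  236→244: 8 bp
  244→258: 14 bp
  258→266: 8 bp
  266→268: 2 bp
  268→273: 5 bp
  273→282: 9 bp
  282→0 (wrap): 294-282+0 = 12 bp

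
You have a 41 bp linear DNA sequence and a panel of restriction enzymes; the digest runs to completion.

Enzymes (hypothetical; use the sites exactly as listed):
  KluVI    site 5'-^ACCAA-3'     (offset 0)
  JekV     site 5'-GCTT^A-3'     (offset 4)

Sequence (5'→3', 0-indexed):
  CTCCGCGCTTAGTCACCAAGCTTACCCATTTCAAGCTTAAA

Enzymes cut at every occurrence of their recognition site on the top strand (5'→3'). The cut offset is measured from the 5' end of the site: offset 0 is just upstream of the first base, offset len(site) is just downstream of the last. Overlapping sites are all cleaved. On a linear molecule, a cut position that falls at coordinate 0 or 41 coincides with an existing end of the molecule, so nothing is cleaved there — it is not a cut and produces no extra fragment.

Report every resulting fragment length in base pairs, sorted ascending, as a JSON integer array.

[3,4,9,10,15]

Site scan:
  KluVI (ACCAA, off=0): starts [14] → cuts [14]
  JekV (GCTTA, off=4): starts [6, 19, 34] → cuts [10, 23, 38]

Pooled cuts: [10, 14, 23, 38]

Fragment lengths:
  [0,10): 10 bp
  [10,14): 4 bp
  [14,23): 9 bp
  [23,38): 15 bp
  [38,41): 3 bp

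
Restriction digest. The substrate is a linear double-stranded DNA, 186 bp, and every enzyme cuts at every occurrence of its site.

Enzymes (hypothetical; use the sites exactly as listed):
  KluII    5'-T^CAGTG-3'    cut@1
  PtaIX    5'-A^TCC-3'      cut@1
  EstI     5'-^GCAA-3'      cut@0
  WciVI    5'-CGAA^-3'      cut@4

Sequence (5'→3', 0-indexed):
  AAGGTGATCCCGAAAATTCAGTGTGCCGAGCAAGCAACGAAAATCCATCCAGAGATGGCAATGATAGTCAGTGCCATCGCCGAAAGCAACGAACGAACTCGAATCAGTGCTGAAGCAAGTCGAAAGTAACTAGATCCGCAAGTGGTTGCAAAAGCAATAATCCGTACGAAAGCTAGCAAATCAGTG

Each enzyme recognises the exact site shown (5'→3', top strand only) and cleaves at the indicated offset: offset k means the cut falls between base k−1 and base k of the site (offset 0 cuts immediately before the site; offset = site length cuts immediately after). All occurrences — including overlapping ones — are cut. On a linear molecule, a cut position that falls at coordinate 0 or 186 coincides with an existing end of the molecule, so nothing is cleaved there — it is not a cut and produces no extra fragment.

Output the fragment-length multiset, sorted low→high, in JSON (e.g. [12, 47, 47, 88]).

[1,1,2,3,4,4,4,4,5,5,6,6,6,7,7,7,8,8,10,10,10,10,10,10,11,11,16]

Scan for sites:
  KluII (TCAGTG, off=1): starts [17, 67, 103, 180] → cuts [18, 68, 104, 181]
  PtaIX (ATCC, off=1): starts [6, 42, 46, 133, 159] → cuts [7, 43, 47, 134, 160]
  EstI (GCAA, off=0): starts [29, 33, 57, 85, 114, 137, 147, 153, 175] → cuts [29, 33, 57, 85, 114, 137, 147, 153, 175]
  WciVI (CGAA, off=4): starts [10, 37, 80, 89, 93, 99, 120, 166] → cuts [14, 41, 84, 93, 97, 103, 124, 170]

Pooled cuts: [7, 14, 18, 29, 33, 41, 43, 47, 57, 68, 84, 85, 93, 97, 103, 104, 114, 124, 134, 137, 147, 153, 160, 170, 175, 181]

Fragment lengths:
  [0,7): 7 bp
  [7,14): 7 bp
  [14,18): 4 bp
  [18,29): 11 bp
  [29,33): 4 bp
  [33,41): 8 bp
  [41,43): 2 bp
  [43,47): 4 bp
  [47,57): 10 bp
  [57,68): 11 bp
  [68,84): 16 bp
  [84,85): 1 bp
  [85,93): 8 bp
  [93,97): 4 bp
  [97,103): 6 bp
  [103,104): 1 bp
  [104,114): 10 bp
  [114,124): 10 bp
  [124,134): 10 bp
  [134,137): 3 bp
  [137,147): 10 bp
  [147,153): 6 bp
  [153,160): 7 bp
  [160,170): 10 bp
  [170,175): 5 bp
  [175,181): 6 bp
  [181,186): 5 bp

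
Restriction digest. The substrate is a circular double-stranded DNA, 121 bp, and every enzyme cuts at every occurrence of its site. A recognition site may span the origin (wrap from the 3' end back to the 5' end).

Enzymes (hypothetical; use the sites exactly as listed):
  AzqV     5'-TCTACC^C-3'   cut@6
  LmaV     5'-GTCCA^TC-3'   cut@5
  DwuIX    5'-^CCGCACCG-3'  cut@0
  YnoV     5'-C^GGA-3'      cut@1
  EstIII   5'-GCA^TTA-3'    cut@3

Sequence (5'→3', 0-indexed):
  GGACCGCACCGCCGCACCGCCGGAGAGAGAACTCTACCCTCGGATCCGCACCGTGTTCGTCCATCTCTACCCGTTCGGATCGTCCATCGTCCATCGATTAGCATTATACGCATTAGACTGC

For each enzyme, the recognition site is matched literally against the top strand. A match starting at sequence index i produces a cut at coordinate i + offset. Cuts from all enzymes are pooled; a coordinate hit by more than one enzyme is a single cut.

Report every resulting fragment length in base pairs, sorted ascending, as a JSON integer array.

[3,3,4,5,7,8,8,9,9,10,10,10,17,18]

Scan for sites:
  AzqV TCTACCC/6: at [32, 65] ⇒ [38, 71]
  LmaV GTCCATC/5: at [58, 81, 88] ⇒ [63, 86, 93]
  DwuIX CCGCACCG/0: at [3, 11, 45] ⇒ [3, 11, 45]
  YnoV CGGA/1: at [20, 40, 75, 120] ⇒ [0, 21, 41, 76]
  EstIII GCATTA/3: at [100, 109] ⇒ [103, 112]

Pooled cuts: [0, 3, 11, 21, 38, 41, 45, 63, 71, 76, 86, 93, 103, 112]

Fragment lengths:
  0→3: 3 bp
  3→11: 8 bp
  11→21: 10 bp
  21→38: 17 bp
  38→41: 3 bp
  41→45: 4 bp
  45→63: 18 bp
  63→71: 8 bp
  71→76: 5 bp
  76→86: 10 bp
  86→93: 7 bp
  93→103: 10 bp
  103→112: 9 bp
  112→0 (wrap): 121-112+0 = 9 bp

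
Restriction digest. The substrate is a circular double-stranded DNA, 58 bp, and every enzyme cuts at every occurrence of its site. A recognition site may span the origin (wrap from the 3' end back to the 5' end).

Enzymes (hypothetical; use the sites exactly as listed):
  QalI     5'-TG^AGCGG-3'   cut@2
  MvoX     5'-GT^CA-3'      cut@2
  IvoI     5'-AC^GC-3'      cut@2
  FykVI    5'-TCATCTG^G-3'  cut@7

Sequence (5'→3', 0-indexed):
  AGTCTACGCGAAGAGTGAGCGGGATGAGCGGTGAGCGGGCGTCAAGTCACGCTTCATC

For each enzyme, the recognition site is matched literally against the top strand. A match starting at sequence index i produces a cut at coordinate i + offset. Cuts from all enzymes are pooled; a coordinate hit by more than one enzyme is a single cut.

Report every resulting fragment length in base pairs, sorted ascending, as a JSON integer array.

[3,5,7,9,9,10,15]

Scan for sites:
  QalI (TGAGCGG, off=2): starts [15, 24, 31] → cuts [17, 26, 33]
  MvoX (GTCA, off=2): starts [40, 45] → cuts [42, 47]
  IvoI (ACGC, off=2): starts [5, 48] → cuts [7, 50]
  FykVI (TCATCTGG, off=7): no sites

All cut coordinates (distinct, sorted): [7, 17, 26, 33, 42, 47, 50]

Fragments:
  7→17: 10 bp
  17→26: 9 bp
  26→33: 7 bp
  33→42: 9 bp
  42→47: 5 bp
  47→50: 3 bp
  50→7 (wrap): 58-50+7 = 15 bp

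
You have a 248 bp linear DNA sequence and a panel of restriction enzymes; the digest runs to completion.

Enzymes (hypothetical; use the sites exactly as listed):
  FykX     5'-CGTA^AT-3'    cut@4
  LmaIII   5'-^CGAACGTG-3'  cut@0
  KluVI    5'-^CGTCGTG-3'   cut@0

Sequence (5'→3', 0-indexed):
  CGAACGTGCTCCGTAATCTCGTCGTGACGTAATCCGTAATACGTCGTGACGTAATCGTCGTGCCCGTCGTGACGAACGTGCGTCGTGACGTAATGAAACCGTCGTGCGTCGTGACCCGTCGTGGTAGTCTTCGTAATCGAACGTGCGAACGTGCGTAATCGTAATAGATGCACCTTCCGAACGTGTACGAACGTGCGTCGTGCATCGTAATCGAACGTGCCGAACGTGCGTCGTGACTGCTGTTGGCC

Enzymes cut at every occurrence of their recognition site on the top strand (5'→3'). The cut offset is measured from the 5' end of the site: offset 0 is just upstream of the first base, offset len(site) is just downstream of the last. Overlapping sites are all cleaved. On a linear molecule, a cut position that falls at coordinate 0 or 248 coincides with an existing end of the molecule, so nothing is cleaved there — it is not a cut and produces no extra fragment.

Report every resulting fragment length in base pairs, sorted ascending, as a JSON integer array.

Per-enzyme occurrences:
  FykX (CGTAAT, off=4): starts [11, 27, 34, 49, 88, 131, 153, 159, 205] → cuts [15, 31, 38, 53, 92, 135, 157, 163, 209]
  LmaIII (CGAACGTG, off=0): starts [0, 72, 137, 145, 177, 187, 211, 220] → cuts [72, 137, 145, 177, 187, 211, 220] (position 0 is a terminus of the linear molecule — no cut)
  KluVI (CGTCGTG, off=0): starts [19, 41, 55, 64, 80, 99, 106, 116, 195, 228] → cuts [19, 41, 55, 64, 80, 99, 106, 116, 195, 228]

Pooled cuts: [15, 19, 31, 38, 41, 53, 55, 64, 72, 80, 92, 99, 106, 116, 135, 137, 145, 157, 163, 177, 187, 195, 209, 211, 220, 228]

Fragments:
  [0,15): 15 bp
  [15,19): 4 bp
  [19,31): 12 bp
  [31,38): 7 bp
  [38,41): 3 bp
  [41,53): 12 bp
  [53,55): 2 bp
  [55,64): 9 bp
  [64,72): 8 bp
  [72,80): 8 bp
  [80,92): 12 bp
  [92,99): 7 bp
  [99,106): 7 bp
  [106,116): 10 bp
  [116,135): 19 bp
  [135,137): 2 bp
  [137,145): 8 bp
  [145,157): 12 bp
  [157,163): 6 bp
  [163,177): 14 bp
  [177,187): 10 bp
  [187,195): 8 bp
  [195,209): 14 bp
  [209,211): 2 bp
  [211,220): 9 bp
  [220,228): 8 bp
  [228,248): 20 bp

[2,2,2,3,4,6,7,7,7,8,8,8,8,8,9,9,10,10,12,12,12,12,14,14,15,19,20]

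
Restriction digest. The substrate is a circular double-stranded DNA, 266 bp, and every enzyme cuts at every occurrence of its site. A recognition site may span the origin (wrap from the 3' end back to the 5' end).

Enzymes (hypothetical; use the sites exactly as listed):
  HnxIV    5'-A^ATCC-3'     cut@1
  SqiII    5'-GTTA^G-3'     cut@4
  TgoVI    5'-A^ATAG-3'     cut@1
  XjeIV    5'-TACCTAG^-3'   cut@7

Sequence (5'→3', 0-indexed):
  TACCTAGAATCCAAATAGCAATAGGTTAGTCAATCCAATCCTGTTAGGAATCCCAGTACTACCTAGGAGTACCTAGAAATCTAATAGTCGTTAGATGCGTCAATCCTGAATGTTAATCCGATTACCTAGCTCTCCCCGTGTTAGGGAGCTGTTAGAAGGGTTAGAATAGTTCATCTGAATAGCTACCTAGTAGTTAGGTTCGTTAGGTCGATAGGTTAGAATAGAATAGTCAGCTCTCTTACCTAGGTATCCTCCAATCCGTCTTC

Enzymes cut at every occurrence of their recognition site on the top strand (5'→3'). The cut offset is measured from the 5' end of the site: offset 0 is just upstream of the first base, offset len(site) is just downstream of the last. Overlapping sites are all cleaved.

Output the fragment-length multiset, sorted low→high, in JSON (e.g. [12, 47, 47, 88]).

Site scan:
  HnxIV AATCC/1: at [7, 31, 36, 48, 101, 114, 255] ⇒ [8, 32, 37, 49, 102, 115, 256]
  SqiII GTTAG/4: at [24, 42, 89, 139, 150, 159, 192, 201, 214] ⇒ [28, 46, 93, 143, 154, 163, 196, 205, 218]
  TgoVI AATAG/1: at [13, 19, 82, 164, 177, 219, 224] ⇒ [14, 20, 83, 165, 178, 220, 225]
  XjeIV TACCTAG/7: at [0, 59, 69, 122, 183, 239] ⇒ [7, 66, 76, 129, 190, 246]

Pooled cuts: [7, 8, 14, 20, 28, 32, 37, 46, 49, 66, 76, 83, 93, 102, 115, 129, 143, 154, 163, 165, 178, 190, 196, 205, 218, 220, 225, 246, 256]

Fragment lengths:
  7→8: 1 bp
  8→14: 6 bp
  14→20: 6 bp
  20→28: 8 bp
  28→32: 4 bp
  32→37: 5 bp
  37→46: 9 bp
  46→49: 3 bp
  49→66: 17 bp
  66→76: 10 bp
  76→83: 7 bp
  83→93: 10 bp
  93→102: 9 bp
  102→115: 13 bp
  115→129: 14 bp
  129→143: 14 bp
  143→154: 11 bp
  154→163: 9 bp
  163→165: 2 bp
  165→178: 13 bp
  178→190: 12 bp
  190→196: 6 bp
  196→205: 9 bp
  205→218: 13 bp
  218→220: 2 bp
  220→225: 5 bp
  225→246: 21 bp
  246→256: 10 bp
  256→7 (wrap): 266-256+7 = 17 bp

[1,2,2,3,4,5,5,6,6,6,7,8,9,9,9,9,10,10,10,11,12,13,13,13,14,14,17,17,21]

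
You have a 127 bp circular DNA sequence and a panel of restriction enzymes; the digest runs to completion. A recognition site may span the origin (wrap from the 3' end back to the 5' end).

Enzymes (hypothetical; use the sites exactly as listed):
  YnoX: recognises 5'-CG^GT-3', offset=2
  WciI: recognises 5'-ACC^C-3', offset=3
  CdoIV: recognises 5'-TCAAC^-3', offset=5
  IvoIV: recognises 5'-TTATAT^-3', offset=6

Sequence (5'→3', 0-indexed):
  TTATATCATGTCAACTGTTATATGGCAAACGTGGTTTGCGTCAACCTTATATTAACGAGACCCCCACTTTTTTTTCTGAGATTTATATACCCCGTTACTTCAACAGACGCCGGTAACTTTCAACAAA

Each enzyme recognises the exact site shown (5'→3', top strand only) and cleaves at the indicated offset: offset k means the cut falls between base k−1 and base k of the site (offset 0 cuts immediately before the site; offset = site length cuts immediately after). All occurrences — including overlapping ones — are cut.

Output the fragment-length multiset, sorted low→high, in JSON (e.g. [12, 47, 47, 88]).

[3,7,8,8,9,9,10,12,13,22,26]

Scan for sites:
  YnoX CGGT/2: at [110] ⇒ [112]
  WciI ACCC/3: at [59, 88] ⇒ [62, 91]
  CdoIV TCAAC/5: at [10, 40, 99, 119] ⇒ [15, 45, 104, 124]
  IvoIV TTATAT/6: at [0, 17, 46, 82] ⇒ [6, 23, 52, 88]

Pooled cuts: [6, 15, 23, 45, 52, 62, 88, 91, 104, 112, 124]

Fragment lengths:
  6→15: 9 bp
  15→23: 8 bp
  23→45: 22 bp
  45→52: 7 bp
  52→62: 10 bp
  62→88: 26 bp
  88→91: 3 bp
  91→104: 13 bp
  104→112: 8 bp
  112→124: 12 bp
  124→6 (wrap): 127-124+6 = 9 bp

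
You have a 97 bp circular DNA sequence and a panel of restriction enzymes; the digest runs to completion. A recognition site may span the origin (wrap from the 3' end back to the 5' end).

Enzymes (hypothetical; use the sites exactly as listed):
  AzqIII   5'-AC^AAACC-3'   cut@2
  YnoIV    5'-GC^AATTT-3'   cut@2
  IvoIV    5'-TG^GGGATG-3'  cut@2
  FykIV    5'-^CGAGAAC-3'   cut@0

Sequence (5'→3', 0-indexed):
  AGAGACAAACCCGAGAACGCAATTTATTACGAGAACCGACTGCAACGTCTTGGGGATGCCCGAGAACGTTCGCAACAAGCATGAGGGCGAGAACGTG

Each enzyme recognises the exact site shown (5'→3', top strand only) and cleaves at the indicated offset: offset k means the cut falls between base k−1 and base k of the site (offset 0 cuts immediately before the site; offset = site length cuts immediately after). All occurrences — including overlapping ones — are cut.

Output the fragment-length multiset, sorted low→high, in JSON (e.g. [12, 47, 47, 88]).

Per-enzyme occurrences:
  AzqIII ACAAACC/2: at [4] ⇒ [6]
  YnoIV GCAATTT/2: at [18] ⇒ [20]
  IvoIV TGGGGATG/2: at [50] ⇒ [52]
  FykIV CGAGAAC/0: at [11, 29, 60, 87] ⇒ [11, 29, 60, 87]

All cut coordinates (distinct, sorted): [6, 11, 20, 29, 52, 60, 87]

Fragments:
  6→11: 5 bp
  11→20: 9 bp
  20→29: 9 bp
  29→52: 23 bp
  52→60: 8 bp
  60→87: 27 bp
  87→6 (wrap): 97-87+6 = 16 bp

[5,8,9,9,16,23,27]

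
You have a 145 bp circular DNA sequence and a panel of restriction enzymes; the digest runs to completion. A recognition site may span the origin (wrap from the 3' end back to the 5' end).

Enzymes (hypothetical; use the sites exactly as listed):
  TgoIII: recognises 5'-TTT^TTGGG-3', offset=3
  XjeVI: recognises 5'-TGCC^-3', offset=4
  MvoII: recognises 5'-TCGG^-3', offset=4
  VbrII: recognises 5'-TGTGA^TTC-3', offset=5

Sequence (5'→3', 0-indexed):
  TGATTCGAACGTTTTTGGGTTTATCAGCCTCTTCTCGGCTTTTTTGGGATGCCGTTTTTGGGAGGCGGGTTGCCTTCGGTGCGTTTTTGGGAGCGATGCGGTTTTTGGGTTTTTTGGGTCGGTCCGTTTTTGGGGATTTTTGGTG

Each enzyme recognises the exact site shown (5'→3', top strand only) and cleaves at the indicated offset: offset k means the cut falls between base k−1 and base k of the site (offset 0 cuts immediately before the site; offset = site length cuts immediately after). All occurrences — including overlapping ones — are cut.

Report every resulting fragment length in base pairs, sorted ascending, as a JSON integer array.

Per-enzyme occurrences:
  TgoIII TTTTTGGG/3: at [11, 40, 54, 83, 101, 110, 126] ⇒ [14, 43, 57, 86, 104, 113, 129]
  XjeVI TGCC/4: at [49, 70] ⇒ [53, 74]
  MvoII TCGG/4: at [34, 75, 118] ⇒ [38, 79, 122]
  VbrII TGTGATTC/5: at [143] ⇒ [3]

Pooled cuts: [3, 14, 38, 43, 53, 57, 74, 79, 86, 104, 113, 122, 129]

Fragment lengths:
  3→14: 11 bp
  14→38: 24 bp
  38→43: 5 bp
  43→53: 10 bp
  53→57: 4 bp
  57→74: 17 bp
  74→79: 5 bp
  79→86: 7 bp
  86→104: 18 bp
  104→113: 9 bp
  113→122: 9 bp
  122→129: 7 bp
  129→3 (wrap): 145-129+3 = 19 bp

[4,5,5,7,7,9,9,10,11,17,18,19,24]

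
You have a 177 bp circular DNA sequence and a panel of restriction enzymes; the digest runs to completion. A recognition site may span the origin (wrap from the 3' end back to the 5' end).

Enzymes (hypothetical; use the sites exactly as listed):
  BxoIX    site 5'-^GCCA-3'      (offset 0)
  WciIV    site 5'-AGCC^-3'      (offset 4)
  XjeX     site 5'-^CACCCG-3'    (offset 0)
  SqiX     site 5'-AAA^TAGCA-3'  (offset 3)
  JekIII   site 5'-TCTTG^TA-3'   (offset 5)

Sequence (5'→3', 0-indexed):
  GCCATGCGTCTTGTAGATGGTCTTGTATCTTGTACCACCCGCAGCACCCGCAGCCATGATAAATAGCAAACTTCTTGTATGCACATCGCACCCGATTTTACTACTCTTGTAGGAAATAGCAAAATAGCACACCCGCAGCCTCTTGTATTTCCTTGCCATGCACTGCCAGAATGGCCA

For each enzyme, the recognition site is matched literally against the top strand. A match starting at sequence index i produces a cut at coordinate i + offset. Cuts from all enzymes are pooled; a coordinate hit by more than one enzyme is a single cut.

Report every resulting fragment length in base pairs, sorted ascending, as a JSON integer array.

Site scan:
  BxoIX GCCA/0: at [0, 52, 154, 164, 173] ⇒ [0, 52, 154, 164, 173]
  WciIV AGCC/4: at [51, 136, 176] ⇒ [3, 55, 140]
  XjeX CACCCG/0: at [35, 44, 88, 129] ⇒ [35, 44, 88, 129]
  SqiX AAATAGCA/3: at [60, 113, 121] ⇒ [63, 116, 124]
  JekIII TCTTGTA/5: at [8, 20, 27, 72, 104, 140] ⇒ [13, 25, 32, 77, 109, 145]

All cut coordinates (distinct, sorted): [0, 3, 13, 25, 32, 35, 44, 52, 55, 63, 77, 88, 109, 116, 124, 129, 140, 145, 154, 164, 173]

Fragments:
  0→3: 3 bp
  3→13: 10 bp
  13→25: 12 bp
  25→32: 7 bp
  32→35: 3 bp
  35→44: 9 bp
  44→52: 8 bp
  52→55: 3 bp
  55→63: 8 bp
  63→77: 14 bp
  77→88: 11 bp
  88→109: 21 bp
  109→116: 7 bp
  116→124: 8 bp
  124→129: 5 bp
  129→140: 11 bp
  140→145: 5 bp
  145→154: 9 bp
  154→164: 10 bp
  164→173: 9 bp
  173→0 (wrap): 177-173+0 = 4 bp

[3,3,3,4,5,5,7,7,8,8,8,9,9,9,10,10,11,11,12,14,21]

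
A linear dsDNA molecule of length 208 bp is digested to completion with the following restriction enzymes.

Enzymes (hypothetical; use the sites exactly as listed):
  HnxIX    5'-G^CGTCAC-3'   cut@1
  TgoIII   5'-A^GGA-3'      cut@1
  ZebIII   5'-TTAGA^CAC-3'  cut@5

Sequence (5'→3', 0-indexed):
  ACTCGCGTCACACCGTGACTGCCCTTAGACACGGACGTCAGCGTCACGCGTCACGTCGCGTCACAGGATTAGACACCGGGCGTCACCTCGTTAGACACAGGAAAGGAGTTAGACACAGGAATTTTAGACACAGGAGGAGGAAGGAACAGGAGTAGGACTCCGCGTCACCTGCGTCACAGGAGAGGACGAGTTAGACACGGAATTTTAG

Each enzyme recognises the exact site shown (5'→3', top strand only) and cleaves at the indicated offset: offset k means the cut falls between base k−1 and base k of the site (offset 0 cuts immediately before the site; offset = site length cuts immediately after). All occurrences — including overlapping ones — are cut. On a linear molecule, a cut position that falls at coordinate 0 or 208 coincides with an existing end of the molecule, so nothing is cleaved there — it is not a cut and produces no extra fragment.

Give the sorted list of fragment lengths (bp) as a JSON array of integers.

Scan for sites:
  HnxIX GCGTCAC/1: at [4, 40, 47, 57, 79, 161, 170] ⇒ [5, 41, 48, 58, 80, 162, 171]
  TgoIII AGGA/1: at [64, 98, 103, 116, 131, 134, 137, 141, 147, 153, 177, 182] ⇒ [65, 99, 104, 117, 132, 135, 138, 142, 148, 154, 178, 183]
  ZebIII TTAGACAC/5: at [24, 68, 90, 108, 123, 190] ⇒ [29, 73, 95, 113, 128, 195]

Pooled cuts: [5, 29, 41, 48, 58, 65, 73, 80, 95, 99, 104, 113, 117, 128, 132, 135, 138, 142, 148, 154, 162, 171, 178, 183, 195]

Fragments:
  [0,5): 5 bp
  [5,29): 24 bp
  [29,41): 12 bp
  [41,48): 7 bp
  [48,58): 10 bp
  [58,65): 7 bp
  [65,73): 8 bp
  [73,80): 7 bp
  [80,95): 15 bp
  [95,99): 4 bp
  [99,104): 5 bp
  [104,113): 9 bp
  [113,117): 4 bp
  [117,128): 11 bp
  [128,132): 4 bp
  [132,135): 3 bp
  [135,138): 3 bp
  [138,142): 4 bp
  [142,148): 6 bp
  [148,154): 6 bp
  [154,162): 8 bp
  [162,171): 9 bp
  [171,178): 7 bp
  [178,183): 5 bp
  [183,195): 12 bp
  [195,208): 13 bp

[3,3,4,4,4,4,5,5,5,6,6,7,7,7,7,8,8,9,9,10,11,12,12,13,15,24]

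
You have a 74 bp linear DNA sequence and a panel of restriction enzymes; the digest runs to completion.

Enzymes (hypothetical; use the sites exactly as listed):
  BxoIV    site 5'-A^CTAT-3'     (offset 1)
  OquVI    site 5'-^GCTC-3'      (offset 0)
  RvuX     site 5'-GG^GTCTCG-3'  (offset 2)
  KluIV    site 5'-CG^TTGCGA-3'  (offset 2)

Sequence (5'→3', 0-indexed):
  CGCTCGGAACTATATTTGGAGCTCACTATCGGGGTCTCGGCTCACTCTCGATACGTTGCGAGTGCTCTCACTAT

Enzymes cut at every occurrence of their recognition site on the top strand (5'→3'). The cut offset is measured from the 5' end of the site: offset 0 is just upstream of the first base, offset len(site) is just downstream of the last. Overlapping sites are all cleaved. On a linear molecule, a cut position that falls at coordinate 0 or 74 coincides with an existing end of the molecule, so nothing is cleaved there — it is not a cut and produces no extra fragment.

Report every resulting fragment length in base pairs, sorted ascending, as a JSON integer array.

[1,4,5,6,7,8,8,8,11,16]

Per-enzyme occurrences:
  BxoIV (ACTAT, off=1): starts [8, 24, 69] → cuts [9, 25, 70]
  OquVI (GCTC, off=0): starts [1, 20, 39, 63] → cuts [1, 20, 39, 63]
  RvuX (GGGTCTCG, off=2): starts [31] → cuts [33]
  KluIV (CGTTGCGA, off=2): starts [53] → cuts [55]

All cut coordinates (distinct, sorted): [1, 9, 20, 25, 33, 39, 55, 63, 70]

Fragment lengths:
  [0,1): 1 bp
  [1,9): 8 bp
  [9,20): 11 bp
  [20,25): 5 bp
  [25,33): 8 bp
  [33,39): 6 bp
  [39,55): 16 bp
  [55,63): 8 bp
  [63,70): 7 bp
  [70,74): 4 bp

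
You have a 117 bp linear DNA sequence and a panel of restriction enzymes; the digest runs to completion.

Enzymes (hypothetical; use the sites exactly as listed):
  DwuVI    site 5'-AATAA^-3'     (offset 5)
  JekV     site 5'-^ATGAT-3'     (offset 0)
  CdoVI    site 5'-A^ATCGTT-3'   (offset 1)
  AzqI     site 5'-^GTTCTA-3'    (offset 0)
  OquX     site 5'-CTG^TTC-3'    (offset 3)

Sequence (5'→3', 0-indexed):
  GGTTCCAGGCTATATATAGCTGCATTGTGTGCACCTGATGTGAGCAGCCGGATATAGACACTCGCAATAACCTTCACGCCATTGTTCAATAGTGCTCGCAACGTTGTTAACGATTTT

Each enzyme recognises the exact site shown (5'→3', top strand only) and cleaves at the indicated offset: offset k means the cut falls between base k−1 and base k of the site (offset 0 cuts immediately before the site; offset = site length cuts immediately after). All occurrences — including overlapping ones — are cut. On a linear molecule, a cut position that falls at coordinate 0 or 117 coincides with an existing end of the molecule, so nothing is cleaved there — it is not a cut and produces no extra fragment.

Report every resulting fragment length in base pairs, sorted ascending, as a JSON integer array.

Scan for sites:
  DwuVI AATAA/5: at [65] ⇒ [70]
  JekV (ATGAT, off=0): no sites
  CdoVI (AATCGTT, off=1): no sites
  AzqI (GTTCTA, off=0): no sites
  OquX (CTGTTC, off=3): no sites

Pooled cuts: [70]

Fragment lengths:
  [0,70): 70 bp
  [70,117): 47 bp

[47,70]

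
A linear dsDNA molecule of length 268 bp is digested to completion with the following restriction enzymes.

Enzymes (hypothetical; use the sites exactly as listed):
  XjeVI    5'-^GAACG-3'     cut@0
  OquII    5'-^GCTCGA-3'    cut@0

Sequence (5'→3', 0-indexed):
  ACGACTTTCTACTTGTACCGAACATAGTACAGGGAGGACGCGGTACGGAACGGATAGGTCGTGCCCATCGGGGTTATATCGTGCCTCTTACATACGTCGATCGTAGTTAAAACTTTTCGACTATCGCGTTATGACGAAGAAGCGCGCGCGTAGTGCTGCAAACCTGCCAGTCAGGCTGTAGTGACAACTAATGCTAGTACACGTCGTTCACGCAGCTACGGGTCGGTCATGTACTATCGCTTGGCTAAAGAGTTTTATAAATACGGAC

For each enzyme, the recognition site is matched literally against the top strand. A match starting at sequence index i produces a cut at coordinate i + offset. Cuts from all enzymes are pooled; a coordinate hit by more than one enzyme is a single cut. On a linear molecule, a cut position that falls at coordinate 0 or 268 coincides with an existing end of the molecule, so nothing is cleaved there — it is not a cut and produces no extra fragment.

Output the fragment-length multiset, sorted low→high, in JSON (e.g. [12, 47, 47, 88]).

[47,221]

Site scan:
  XjeVI (GAACG, off=0): starts [47] → cuts [47]
  OquII (GCTCGA, off=0): no sites

All cut coordinates (distinct, sorted): [47]

Fragments:
  [0,47): 47 bp
  [47,268): 221 bp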